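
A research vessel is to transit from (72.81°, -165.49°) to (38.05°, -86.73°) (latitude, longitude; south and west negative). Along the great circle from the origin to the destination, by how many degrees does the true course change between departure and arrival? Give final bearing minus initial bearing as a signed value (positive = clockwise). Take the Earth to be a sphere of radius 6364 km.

+70.6°

Initial bearing θ₁ = atan2(sin Δλ cos φ₂, cos φ₁ sin φ₂ − sin φ₁ cos φ₂ cos Δλ) = 87.37°
Final bearing θ₂ = (initial bearing from the destination back to the start) + 180° = 157.98°
Δθ = θ₂ − θ₁ = +70.6°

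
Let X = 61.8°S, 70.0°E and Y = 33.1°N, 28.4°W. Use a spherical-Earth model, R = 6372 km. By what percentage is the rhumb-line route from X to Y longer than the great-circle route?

Great circle: σ = 2.1402 rad → d_gc = Rσ = 13637.2 km
Rhumb: Δφ = +1.6563, Δλ = -1.7174, Δψ = +1.9944, q = Δφ/Δψ = 0.8305 → d_rh = R√(Δφ²+q²Δλ²) = 13927.9 km
Excess = (13927.9 − 13637.2) / 13637.2 = 290.7 / 13637.2 = 2.13% ≈ 2.1%

2.1%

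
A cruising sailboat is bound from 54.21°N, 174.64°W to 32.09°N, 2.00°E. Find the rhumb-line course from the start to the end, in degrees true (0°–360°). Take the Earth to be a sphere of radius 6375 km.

Meridional parts: M(φ₁)=+1.1304, M(φ₂)=+0.5919 → ΔM = -0.5385;  Δλ = +3.0829 rad
tan C = Δλ / ΔM = -5.7246 → C = 99.91°

99.9°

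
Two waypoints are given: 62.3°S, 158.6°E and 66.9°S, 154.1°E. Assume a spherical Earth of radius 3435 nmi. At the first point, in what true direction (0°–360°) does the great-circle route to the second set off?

200.7°

θ = atan2( sin Δλ·cos φ₂ ,  cos φ₁ sin φ₂ − sin φ₁ cos φ₂ cos Δλ )
  = atan2(-0.0308, -0.0813) = 200.75°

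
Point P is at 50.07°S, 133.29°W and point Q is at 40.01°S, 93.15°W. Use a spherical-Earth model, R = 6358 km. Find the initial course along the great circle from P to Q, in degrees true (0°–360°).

85.8°

θ = atan2( sin Δλ·cos φ₂ ,  cos φ₁ sin φ₂ − sin φ₁ cos φ₂ cos Δλ )
  = atan2(+0.4938, +0.0363) = 85.79°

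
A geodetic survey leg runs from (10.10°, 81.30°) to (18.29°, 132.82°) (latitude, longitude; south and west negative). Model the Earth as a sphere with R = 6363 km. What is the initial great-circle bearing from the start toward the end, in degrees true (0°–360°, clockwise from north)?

74.6°

N = sin Δλ·cos φ₂ = +0.7433;  D = cos φ₁ sin φ₂ − sin φ₁ cos φ₂ cos Δλ = +0.2054
initial course = atan2(N, D) = 74.56°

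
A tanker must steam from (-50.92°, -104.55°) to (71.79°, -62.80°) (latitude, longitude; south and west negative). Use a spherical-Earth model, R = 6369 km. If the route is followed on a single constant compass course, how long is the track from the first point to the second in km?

Rhumb course C = atan2(Δλ, Δψ) with Δψ = ln[tan(π/4+φ₂/2)/tan(π/4+φ₁/2)] = +2.8668, Δλ = +0.7287 → C = 14.26°
d = R·|Δφ| / |cos C| = 6369·2.14169 / 0.96918 = 14074 km

14074 km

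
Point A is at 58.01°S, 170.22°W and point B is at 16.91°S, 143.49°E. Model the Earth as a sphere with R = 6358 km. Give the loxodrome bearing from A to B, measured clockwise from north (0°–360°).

Δψ = ln[tan(π/4+φ₂/2)/tan(π/4+φ₁/2)] = +0.9500
Δλ = -0.8079 rad (taken the short way round)
course = atan2(Δλ, Δψ) = 319.62°

319.6°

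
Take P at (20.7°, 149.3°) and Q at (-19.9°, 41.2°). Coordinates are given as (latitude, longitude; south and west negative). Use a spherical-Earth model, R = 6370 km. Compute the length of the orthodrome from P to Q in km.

Haversine: a = sin²(Δφ/2)+cos φ₁ cos φ₂ sin²(Δλ/2) = 0.69679;  σ = 2·atan2(√a,√(1−a))
σ = 113.178° → d = Rσ = 6370·1.97532 = 12583 km

12583 km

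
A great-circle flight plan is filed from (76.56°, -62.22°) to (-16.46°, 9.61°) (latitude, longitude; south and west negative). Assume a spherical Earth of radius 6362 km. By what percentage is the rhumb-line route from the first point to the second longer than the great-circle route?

2.7%

Great circle: σ = 1.7784 rad → d_gc = Rσ = 11313.9 km
Rhumb: Δφ = -1.6235, Δλ = +1.2537, Δψ = -2.4299, q = Δφ/Δψ = 0.6681 → d_rh = R√(Δφ²+q²Δλ²) = 11622.5 km
Excess = (11622.5 − 11313.9) / 11313.9 = 308.6 / 11313.9 = 2.73% ≈ 2.7%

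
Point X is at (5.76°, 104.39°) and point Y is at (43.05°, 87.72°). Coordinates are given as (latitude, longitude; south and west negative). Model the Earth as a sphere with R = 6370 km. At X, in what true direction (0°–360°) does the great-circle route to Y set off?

341.0°

θ = atan2( sin Δλ·cos φ₂ ,  cos φ₁ sin φ₂ − sin φ₁ cos φ₂ cos Δλ )
  = atan2(-0.2096, +0.6089) = 341.00°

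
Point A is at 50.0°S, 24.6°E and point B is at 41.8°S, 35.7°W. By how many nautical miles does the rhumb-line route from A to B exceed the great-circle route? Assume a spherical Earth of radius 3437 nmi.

64 nmi

Great circle: cos σ = sin φ₁ sin φ₂ + cos φ₁ cos φ₂ cos Δλ,  σ = 0.7257 rad → d_gc = 2494.4 nmi
Rhumb line: Δψ = +0.2062, q = Δφ/Δψ = 0.6940, d_rh = R√(Δφ²+q²Δλ²) = 2558.3 nmi
Excess = 2558.3 − 2494.4 = 63.9 ≈ 64 nmi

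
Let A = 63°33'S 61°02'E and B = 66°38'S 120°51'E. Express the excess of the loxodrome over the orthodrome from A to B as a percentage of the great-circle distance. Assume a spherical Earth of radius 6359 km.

3.9%

Great circle: σ = 0.4258 rad → d_gc = Rσ = 2707.6 km
Rhumb: Δφ = -0.0538, Δλ = +1.0440, Δψ = -0.1279, q = Δφ/Δψ = 0.4206 → d_rh = R√(Δφ²+q²Δλ²) = 2813.5 km
Excess = (2813.5 − 2707.6) / 2707.6 = 105.9 / 2707.6 = 3.91% ≈ 3.9%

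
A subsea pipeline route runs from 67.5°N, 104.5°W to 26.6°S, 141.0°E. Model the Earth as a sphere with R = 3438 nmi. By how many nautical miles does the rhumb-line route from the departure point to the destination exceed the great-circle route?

375 nmi

Great circle: cos σ = sin φ₁ sin φ₂ + cos φ₁ cos φ₂ cos Δλ,  σ = 2.1598 rad → d_gc = 7425.6 nmi
Rhumb line: Δψ = -2.0968, q = Δφ/Δψ = 0.7833, d_rh = R√(Δφ²+q²Δλ²) = 7800.2 nmi
Excess = 7800.2 − 7425.6 = 374.6 ≈ 375 nmi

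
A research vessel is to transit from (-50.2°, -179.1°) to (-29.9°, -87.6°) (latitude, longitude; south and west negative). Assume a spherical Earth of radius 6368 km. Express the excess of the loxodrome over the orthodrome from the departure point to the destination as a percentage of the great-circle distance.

Great circle: σ = 1.1935 rad → d_gc = Rσ = 7599.9 km
Rhumb: Δφ = +0.3543, Δλ = +1.5970, Δψ = +0.4688, q = Δφ/Δψ = 0.7557 → d_rh = R√(Δφ²+q²Δλ²) = 8009.6 km
Excess = (8009.6 − 7599.9) / 7599.9 = 409.7 / 7599.9 = 5.39% ≈ 5.4%

5.4%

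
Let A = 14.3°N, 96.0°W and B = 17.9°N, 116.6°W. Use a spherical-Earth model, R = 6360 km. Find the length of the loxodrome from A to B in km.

2233 km

Δψ = ln[tan(π/4+φ₂/2)/tan(π/4+φ₁/2)] = +0.0654;  Δφ = +0.0628 rad,  Δλ = -0.3595 rad
q = Δφ/Δψ = 0.9606
d = R·√(Δφ² + q²Δλ²) = 6360·0.35104 = 2233 km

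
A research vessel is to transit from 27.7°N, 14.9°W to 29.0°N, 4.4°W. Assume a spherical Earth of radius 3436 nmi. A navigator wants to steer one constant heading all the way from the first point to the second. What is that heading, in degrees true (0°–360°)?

Δψ = ln[tan(π/4+φ₂/2)/tan(π/4+φ₁/2)] = +0.0258
Δλ = +0.1833 rad (taken the short way round)
course = atan2(Δλ, Δψ) = 81.99°

82.0°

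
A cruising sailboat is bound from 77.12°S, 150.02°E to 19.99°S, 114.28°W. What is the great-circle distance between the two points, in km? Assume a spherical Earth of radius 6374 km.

7987 km

Haversine: a = sin²(Δφ/2)+cos φ₁ cos φ₂ sin²(Δλ/2) = 0.34378;  σ = 2·atan2(√a,√(1−a))
σ = 71.793° → d = Rσ = 6374·1.25303 = 7987 km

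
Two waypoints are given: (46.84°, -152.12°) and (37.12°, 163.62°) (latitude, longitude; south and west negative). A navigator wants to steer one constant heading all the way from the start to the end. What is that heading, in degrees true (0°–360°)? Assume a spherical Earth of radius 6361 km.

Δψ = ln[tan(π/4+φ₂/2)/tan(π/4+φ₁/2)] = -0.2289
Δλ = -0.7725 rad (taken the short way round)
course = atan2(Δλ, Δψ) = 253.49°

253.5°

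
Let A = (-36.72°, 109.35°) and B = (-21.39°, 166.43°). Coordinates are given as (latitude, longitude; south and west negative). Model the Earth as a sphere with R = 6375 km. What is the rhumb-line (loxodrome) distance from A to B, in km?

5782 km

Δψ = ln[tan(π/4+φ₂/2)/tan(π/4+φ₁/2)] = +0.3076;  Δφ = +0.2676 rad,  Δλ = +0.9962 rad
q = Δφ/Δψ = 0.8699
d = R·√(Δφ² + q²Δλ²) = 6375·0.90701 = 5782 km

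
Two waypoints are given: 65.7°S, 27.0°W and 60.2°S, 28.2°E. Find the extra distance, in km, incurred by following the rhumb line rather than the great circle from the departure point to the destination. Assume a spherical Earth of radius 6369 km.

Great circle: cos σ = sin φ₁ sin φ₂ + cos φ₁ cos φ₂ cos Δλ,  σ = 0.4333 rad → d_gc = 2759.4 km
Rhumb line: Δψ = +0.2118, q = Δφ/Δψ = 0.4532, d_rh = R√(Δφ²+q²Δλ²) = 2847.6 km
Excess = 2847.6 − 2759.4 = 88.2 ≈ 88 km

88 km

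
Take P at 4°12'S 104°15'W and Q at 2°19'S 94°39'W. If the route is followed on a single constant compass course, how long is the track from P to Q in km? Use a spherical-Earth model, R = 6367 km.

Rhumb course C = atan2(Δλ, Δψ) with Δψ = ln[tan(π/4+φ₂/2)/tan(π/4+φ₁/2)] = +0.0329, Δλ = +0.1676 → C = 78.88°
d = R·|Δφ| / |cos C| = 6367·0.03287 / 0.19282 = 1085 km

1085 km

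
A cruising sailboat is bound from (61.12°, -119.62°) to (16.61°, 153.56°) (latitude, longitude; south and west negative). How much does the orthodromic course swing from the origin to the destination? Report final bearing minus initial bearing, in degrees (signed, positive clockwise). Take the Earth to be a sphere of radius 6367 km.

-65.3°

At departure: θ₁ = atan2(sin Δλ cos φ₂, cos φ₁ sin φ₂ − sin φ₁ cos φ₂ cos Δλ) = 275.46°
At arrival: θ₂ = atan2(sin Δλ cos φ₁, −cos φ₂ sin φ₁ + sin φ₂ cos φ₁ cos Δλ) = 210.11°
Δθ = θ₂ − θ₁ = -65.3°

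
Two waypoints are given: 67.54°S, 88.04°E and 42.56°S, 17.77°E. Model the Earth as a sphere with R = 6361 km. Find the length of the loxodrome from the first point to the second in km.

Δψ = ln[tan(π/4+φ₂/2)/tan(π/4+φ₁/2)] = +0.7943;  Δφ = +0.4360 rad,  Δλ = -1.2264 rad
q = Δφ/Δψ = 0.5489
d = R·√(Δφ² + q²Δλ²) = 6361·0.80200 = 5102 km

5102 km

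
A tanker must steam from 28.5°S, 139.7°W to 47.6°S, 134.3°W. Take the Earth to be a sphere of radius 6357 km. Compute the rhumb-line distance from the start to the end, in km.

2170 km

Δψ = ln[tan(π/4+φ₂/2)/tan(π/4+φ₁/2)] = -0.4278;  Δφ = -0.3334 rad,  Δλ = +0.0942 rad
q = Δφ/Δψ = 0.7793
d = R·√(Δφ² + q²Δλ²) = 6357·0.34135 = 2170 km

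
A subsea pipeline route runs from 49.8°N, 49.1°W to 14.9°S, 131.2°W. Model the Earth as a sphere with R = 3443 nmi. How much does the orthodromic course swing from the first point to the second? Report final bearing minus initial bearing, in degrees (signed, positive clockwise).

-34.4°

At departure: θ₁ = atan2(sin Δλ cos φ₂, cos φ₁ sin φ₂ − sin φ₁ cos φ₂ cos Δλ) = 254.39°
At arrival: θ₂ = atan2(sin Δλ cos φ₁, −cos φ₂ sin φ₁ + sin φ₂ cos φ₁ cos Δλ) = 220.04°
Δθ = θ₂ − θ₁ = -34.4°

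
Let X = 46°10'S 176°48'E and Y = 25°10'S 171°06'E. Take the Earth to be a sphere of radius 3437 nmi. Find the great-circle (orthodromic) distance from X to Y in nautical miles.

cos σ = sin φ₁ sin φ₂ + cos φ₁ cos φ₂ cos Δλ
      = sin(-46.17°)sin(-25.17°) + cos(-46.17°)cos(-25.17°)cos(-5.70°) = 0.9305
σ = 21.490° → d = Rσ = 3437·0.37507 = 1289 nmi

1289 nmi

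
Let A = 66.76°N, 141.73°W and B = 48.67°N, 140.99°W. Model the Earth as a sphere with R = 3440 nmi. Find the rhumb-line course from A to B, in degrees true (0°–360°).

178.8°

Meridional parts: M(φ₁)=+1.5817, M(φ₂)=+0.9751 → ΔM = -0.6066;  Δλ = +0.0129 rad
tan C = Δλ / ΔM = -0.0213 → C = 178.78°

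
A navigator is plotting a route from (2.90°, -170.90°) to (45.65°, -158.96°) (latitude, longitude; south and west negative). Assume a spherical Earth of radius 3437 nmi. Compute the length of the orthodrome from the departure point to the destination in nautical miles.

cos σ = sin φ₁ sin φ₂ + cos φ₁ cos φ₂ cos Δλ
      = sin(2.90°)sin(45.65°) + cos(2.90°)cos(45.65°)cos(11.94°) = 0.7192
σ = 44.010° → d = Rσ = 3437·0.76812 = 2640 nmi

2640 nmi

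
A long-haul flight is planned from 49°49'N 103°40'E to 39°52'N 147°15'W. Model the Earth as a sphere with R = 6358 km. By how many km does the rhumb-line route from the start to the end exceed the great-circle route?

Great circle: cos σ = sin φ₁ sin φ₂ + cos φ₁ cos φ₂ cos Δλ,  σ = 1.2368 rad → d_gc = 7863.7 km
Rhumb line: Δψ = -0.2458, q = Δφ/Δψ = 0.7064, d_rh = R√(Δφ²+q²Δλ²) = 8621.7 km
Excess = 8621.7 − 7863.7 = 758.0 ≈ 758 km

758 km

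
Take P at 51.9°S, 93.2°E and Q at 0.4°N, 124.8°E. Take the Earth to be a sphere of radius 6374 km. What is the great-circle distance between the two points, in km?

cos σ = sin φ₁ sin φ₂ + cos φ₁ cos φ₂ cos Δλ
      = sin(-51.90°)sin(0.40°) + cos(-51.90°)cos(0.40°)cos(31.60°) = 0.5200
σ = 58.665° → d = Rσ = 6374·1.02390 = 6526 km

6526 km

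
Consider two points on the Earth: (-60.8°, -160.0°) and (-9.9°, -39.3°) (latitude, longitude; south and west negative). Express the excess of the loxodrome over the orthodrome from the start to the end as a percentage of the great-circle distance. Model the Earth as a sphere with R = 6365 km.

9.7%

Great circle: σ = 1.6662 rad → d_gc = Rσ = 10605.5 km
Rhumb: Δφ = +0.8884, Δλ = +2.1066, Δψ = +1.1716, q = Δφ/Δψ = 0.7583 → d_rh = R√(Δφ²+q²Δλ²) = 11633.9 km
Excess = (11633.9 − 10605.5) / 10605.5 = 1028.4 / 10605.5 = 9.70% ≈ 9.7%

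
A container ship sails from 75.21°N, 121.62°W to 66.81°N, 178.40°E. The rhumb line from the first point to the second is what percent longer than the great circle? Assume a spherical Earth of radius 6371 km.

4.2%

Great circle: σ = 0.3510 rad → d_gc = Rσ = 2236.0 km
Rhumb: Δφ = -0.1466, Δλ = -1.0468, Δψ = -0.4580, q = Δφ/Δψ = 0.3201 → d_rh = R√(Δφ²+q²Δλ²) = 2330.4 km
Excess = (2330.4 − 2236.0) / 2236.0 = 94.4 / 2236.0 = 4.22% ≈ 4.2%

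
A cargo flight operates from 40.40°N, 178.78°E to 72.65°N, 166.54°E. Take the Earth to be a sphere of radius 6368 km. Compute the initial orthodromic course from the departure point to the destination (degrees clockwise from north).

θ = atan2( sin Δλ·cos φ₂ ,  cos φ₁ sin φ₂ − sin φ₁ cos φ₂ cos Δλ )
  = atan2(-0.0632, +0.5380) = 353.30°

353.3°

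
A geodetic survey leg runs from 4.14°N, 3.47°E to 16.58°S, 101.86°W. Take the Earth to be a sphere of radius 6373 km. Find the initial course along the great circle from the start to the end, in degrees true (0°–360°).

253.9°

θ = atan2( sin Δλ·cos φ₂ ,  cos φ₁ sin φ₂ − sin φ₁ cos φ₂ cos Δλ )
  = atan2(-0.9243, -0.2663) = 253.93°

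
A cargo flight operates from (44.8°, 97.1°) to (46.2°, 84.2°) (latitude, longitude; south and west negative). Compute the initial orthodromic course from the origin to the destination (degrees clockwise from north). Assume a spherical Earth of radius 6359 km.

283.4°

N = sin Δλ·cos φ₂ = -0.1545;  D = cos φ₁ sin φ₂ − sin φ₁ cos φ₂ cos Δλ = +0.0367
initial course = atan2(N, D) = 283.38°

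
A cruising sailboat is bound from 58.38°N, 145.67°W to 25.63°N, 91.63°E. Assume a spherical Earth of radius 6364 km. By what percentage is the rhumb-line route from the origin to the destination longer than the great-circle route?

12.2%

Great circle: σ = 1.4576 rad → d_gc = Rσ = 9276.1 km
Rhumb: Δφ = -0.5716, Δλ = -2.1415, Δψ = -0.7987, q = Δφ/Δψ = 0.7157 → d_rh = R√(Δφ²+q²Δλ²) = 10409.6 km
Excess = (10409.6 − 9276.1) / 9276.1 = 1133.5 / 9276.1 = 12.22% ≈ 12.2%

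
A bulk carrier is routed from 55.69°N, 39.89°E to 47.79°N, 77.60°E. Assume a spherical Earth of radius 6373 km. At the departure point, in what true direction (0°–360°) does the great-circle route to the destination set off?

N = sin Δλ·cos φ₂ = +0.4109;  D = cos φ₁ sin φ₂ − sin φ₁ cos φ₂ cos Δλ = -0.0215
initial course = atan2(N, D) = 93.00°

93.0°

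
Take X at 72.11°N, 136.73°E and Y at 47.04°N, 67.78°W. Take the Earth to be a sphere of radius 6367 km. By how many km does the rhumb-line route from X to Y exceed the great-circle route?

Great circle: cos σ = sin φ₁ sin φ₂ + cos φ₁ cos φ₂ cos Δλ,  σ = 1.0403 rad → d_gc = 6623.6 km
Rhumb line: Δψ = -0.9163, q = Δφ/Δψ = 0.4775, d_rh = R√(Δφ²+q²Δλ²) = 8708.6 km
Excess = 8708.6 − 6623.6 = 2085.0 ≈ 2085 km

2085 km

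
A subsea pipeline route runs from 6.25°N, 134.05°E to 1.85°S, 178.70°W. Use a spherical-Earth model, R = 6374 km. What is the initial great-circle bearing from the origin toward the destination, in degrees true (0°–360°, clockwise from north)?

N = sin Δλ·cos φ₂ = +0.7339;  D = cos φ₁ sin φ₂ − sin φ₁ cos φ₂ cos Δλ = -0.1060
initial course = atan2(N, D) = 98.21°

98.2°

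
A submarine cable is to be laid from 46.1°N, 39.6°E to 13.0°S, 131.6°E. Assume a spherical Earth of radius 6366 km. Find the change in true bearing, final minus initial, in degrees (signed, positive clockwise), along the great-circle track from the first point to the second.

+37.5°

At departure: θ₁ = atan2(sin Δλ cos φ₂, cos φ₁ sin φ₂ − sin φ₁ cos φ₂ cos Δλ) = 97.69°
At arrival: θ₂ = atan2(sin Δλ cos φ₁, −cos φ₂ sin φ₁ + sin φ₂ cos φ₁ cos Δλ) = 135.15°
Δθ = θ₂ − θ₁ = +37.5°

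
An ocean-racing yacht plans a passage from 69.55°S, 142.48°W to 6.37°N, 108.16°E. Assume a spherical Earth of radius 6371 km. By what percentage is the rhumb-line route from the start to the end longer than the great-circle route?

7.0%

Great circle: σ = 1.7917 rad → d_gc = Rσ = 11414.6 km
Rhumb: Δφ = +1.3251, Δλ = -1.9087, Δψ = +1.8241, q = Δφ/Δψ = 0.7264 → d_rh = R√(Δφ²+q²Δλ²) = 12218.6 km
Excess = (12218.6 − 11414.6) / 11414.6 = 804.0 / 11414.6 = 7.04% ≈ 7.0%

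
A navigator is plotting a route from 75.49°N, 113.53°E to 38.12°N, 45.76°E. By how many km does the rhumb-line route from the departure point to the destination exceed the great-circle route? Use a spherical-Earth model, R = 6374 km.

Great circle: cos σ = sin φ₁ sin φ₂ + cos φ₁ cos φ₂ cos Δλ,  σ = 0.8336 rad → d_gc = 5313.6 km
Rhumb line: Δψ = -1.3405, q = Δφ/Δψ = 0.4865, d_rh = R√(Δφ²+q²Δλ²) = 5544.3 km
Excess = 5544.3 − 5313.6 = 230.7 ≈ 231 km

231 km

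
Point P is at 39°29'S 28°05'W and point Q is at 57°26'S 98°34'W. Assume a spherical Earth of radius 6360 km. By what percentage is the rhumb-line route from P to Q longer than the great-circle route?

Great circle: σ = 0.8303 rad → d_gc = Rσ = 5280.6 km
Rhumb: Δφ = -0.3133, Δλ = -1.2302, Δψ = -0.4795, q = Δφ/Δψ = 0.6534 → d_rh = R√(Δφ²+q²Δλ²) = 5486.8 km
Excess = (5486.8 − 5280.6) / 5280.6 = 206.2 / 5280.6 = 3.90% ≈ 3.9%

3.9%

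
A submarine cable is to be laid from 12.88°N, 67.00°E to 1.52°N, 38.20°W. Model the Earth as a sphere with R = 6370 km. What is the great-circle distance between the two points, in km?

Haversine: a = sin²(Δφ/2)+cos φ₁ cos φ₂ sin²(Δλ/2) = 0.62479;  σ = 2·atan2(√a,√(1−a))
σ = 104.453° → d = Rσ = 6370·1.82305 = 11613 km

11613 km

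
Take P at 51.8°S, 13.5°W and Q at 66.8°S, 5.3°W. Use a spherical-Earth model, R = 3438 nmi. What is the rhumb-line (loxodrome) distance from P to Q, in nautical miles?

933 nmi

Δψ = ln[tan(π/4+φ₂/2)/tan(π/4+φ₁/2)] = -0.5229;  Δφ = -0.2618 rad,  Δλ = +0.1431 rad
q = Δφ/Δψ = 0.5006
d = R·√(Δφ² + q²Δλ²) = 3438·0.27143 = 933 nmi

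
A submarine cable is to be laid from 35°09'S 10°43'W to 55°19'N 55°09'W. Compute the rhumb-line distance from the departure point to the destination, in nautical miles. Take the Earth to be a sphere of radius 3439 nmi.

Δψ = ln[tan(π/4+φ₂/2)/tan(π/4+φ₁/2)] = +1.8199;  Δφ = +1.5789 rad,  Δλ = -0.7755 rad
q = Δφ/Δψ = 0.8676
d = R·√(Δφ² + q²Δλ²) = 3439·1.71631 = 5902 nmi

5902 nmi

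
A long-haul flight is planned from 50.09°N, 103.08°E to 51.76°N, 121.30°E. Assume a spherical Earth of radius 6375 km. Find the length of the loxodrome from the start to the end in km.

1291 km

Δψ = ln[tan(π/4+φ₂/2)/tan(π/4+φ₁/2)] = +0.0462;  Δφ = +0.0291 rad,  Δλ = +0.3180 rad
q = Δφ/Δψ = 0.6302
d = R·√(Δφ² + q²Δλ²) = 6375·0.20253 = 1291 km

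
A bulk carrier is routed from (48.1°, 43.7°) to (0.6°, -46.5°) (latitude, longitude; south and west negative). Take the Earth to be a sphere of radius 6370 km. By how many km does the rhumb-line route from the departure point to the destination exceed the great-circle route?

Great circle: cos σ = sin φ₁ sin φ₂ + cos φ₁ cos φ₂ cos Δλ,  σ = 1.5653 rad → d_gc = 9971.2 km
Rhumb line: Δψ = -0.9496, q = Δφ/Δψ = 0.8730, d_rh = R√(Δφ²+q²Δλ²) = 10224.3 km
Excess = 10224.3 − 9971.2 = 253.1 ≈ 253 km

253 km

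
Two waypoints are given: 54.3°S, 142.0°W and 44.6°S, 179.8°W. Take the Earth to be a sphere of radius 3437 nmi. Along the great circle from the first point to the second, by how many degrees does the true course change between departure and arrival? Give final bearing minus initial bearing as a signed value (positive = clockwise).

+29.3°

Initial bearing θ₁ = atan2(sin Δλ cos φ₂, cos φ₁ sin φ₂ − sin φ₁ cos φ₂ cos Δλ) = 276.17°
Final bearing θ₂ = (initial bearing from the destination back to the start) + 180° = 305.43°
Δθ = θ₂ − θ₁ = +29.3°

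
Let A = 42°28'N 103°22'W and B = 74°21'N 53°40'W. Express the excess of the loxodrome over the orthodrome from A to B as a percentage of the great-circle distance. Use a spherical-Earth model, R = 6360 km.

2.3%

Great circle: σ = 0.6780 rad → d_gc = Rσ = 4312.0 km
Rhumb: Δφ = +0.5565, Δλ = +0.8674, Δψ = +1.1645, q = Δφ/Δψ = 0.4779 → d_rh = R√(Δφ²+q²Δλ²) = 4413.1 km
Excess = (4413.1 − 4312.0) / 4312.0 = 101.1 / 4312.0 = 2.34% ≈ 2.3%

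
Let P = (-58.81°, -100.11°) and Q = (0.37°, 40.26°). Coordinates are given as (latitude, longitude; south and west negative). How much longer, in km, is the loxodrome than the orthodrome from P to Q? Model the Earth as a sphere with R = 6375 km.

1529 km

Great circle: cos σ = sin φ₁ sin φ₂ + cos φ₁ cos φ₂ cos Δλ,  σ = 1.9871 rad → d_gc = 12667.7 km
Rhumb line: Δψ = +1.2826, q = Δφ/Δψ = 0.8053, d_rh = R√(Δφ²+q²Δλ²) = 14196.8 km
Excess = 14196.8 − 12667.7 = 1529.1 ≈ 1529 km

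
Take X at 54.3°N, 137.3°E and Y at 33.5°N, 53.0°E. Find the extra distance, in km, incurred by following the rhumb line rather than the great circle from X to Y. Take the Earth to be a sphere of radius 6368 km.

Great circle: cos σ = sin φ₁ sin φ₂ + cos φ₁ cos φ₂ cos Δλ,  σ = 1.0512 rad → d_gc = 6693.9 km
Rhumb line: Δψ = -0.5120, q = Δφ/Δψ = 0.7091, d_rh = R√(Δφ²+q²Δλ²) = 7034.5 km
Excess = 7034.5 − 6693.9 = 340.6 ≈ 341 km

341 km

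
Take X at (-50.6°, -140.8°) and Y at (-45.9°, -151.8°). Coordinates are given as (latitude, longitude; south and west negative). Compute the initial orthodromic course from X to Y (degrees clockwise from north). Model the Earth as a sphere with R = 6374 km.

θ = atan2( sin Δλ·cos φ₂ ,  cos φ₁ sin φ₂ − sin φ₁ cos φ₂ cos Δλ )
  = atan2(-0.1328, +0.0721) = 298.49°

298.5°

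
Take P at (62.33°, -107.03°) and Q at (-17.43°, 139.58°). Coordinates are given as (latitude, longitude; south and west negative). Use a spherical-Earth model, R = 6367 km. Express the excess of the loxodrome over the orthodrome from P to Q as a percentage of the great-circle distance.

5.0%

Great circle: σ = 2.0277 rad → d_gc = Rσ = 12910.4 km
Rhumb: Δφ = -1.3921, Δλ = -1.9790, Δψ = -1.7103, q = Δφ/Δψ = 0.8139 → d_rh = R√(Δφ²+q²Δλ²) = 13555.1 km
Excess = (13555.1 − 12910.4) / 12910.4 = 644.7 / 12910.4 = 4.99% ≈ 5.0%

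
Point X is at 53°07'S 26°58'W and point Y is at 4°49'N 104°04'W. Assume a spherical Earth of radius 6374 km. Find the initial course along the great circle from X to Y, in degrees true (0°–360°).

283.2°

θ = atan2( sin Δλ·cos φ₂ ,  cos φ₁ sin φ₂ − sin φ₁ cos φ₂ cos Δλ )
  = atan2(-0.9713, +0.2283) = 283.23°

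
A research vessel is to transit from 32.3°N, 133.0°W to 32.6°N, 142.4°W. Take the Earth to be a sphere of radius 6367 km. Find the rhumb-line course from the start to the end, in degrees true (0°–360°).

272.2°

Δψ = ln[tan(π/4+φ₂/2)/tan(π/4+φ₁/2)] = +0.0062
Δλ = -0.1641 rad (taken the short way round)
course = atan2(Δλ, Δψ) = 272.17°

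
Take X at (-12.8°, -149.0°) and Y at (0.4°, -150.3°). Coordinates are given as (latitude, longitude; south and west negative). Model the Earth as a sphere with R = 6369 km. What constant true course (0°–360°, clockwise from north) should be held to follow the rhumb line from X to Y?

354.4°

Meridional parts: M(φ₁)=-0.2253, M(φ₂)=+0.0070 → ΔM = +0.2323;  Δλ = -0.0227 rad
tan C = Δλ / ΔM = -0.0977 → C = 354.42°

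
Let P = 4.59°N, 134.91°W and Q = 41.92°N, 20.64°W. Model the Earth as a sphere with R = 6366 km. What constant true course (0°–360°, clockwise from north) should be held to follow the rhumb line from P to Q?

70.0°

Δψ = ln[tan(π/4+φ₂/2)/tan(π/4+φ₁/2)] = +0.7271
Δλ = +1.9944 rad (taken the short way round)
course = atan2(Δλ, Δψ) = 69.97°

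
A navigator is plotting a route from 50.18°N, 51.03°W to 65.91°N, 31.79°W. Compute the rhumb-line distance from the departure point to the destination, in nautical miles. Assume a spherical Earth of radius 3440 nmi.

1119 nmi

Rhumb course C = atan2(Δλ, Δψ) with Δψ = ln[tan(π/4+φ₂/2)/tan(π/4+φ₁/2)] = +0.5291, Δλ = +0.3358 → C = 32.40°
d = R·|Δφ| / |cos C| = 3440·0.27454 / 0.84432 = 1119 nmi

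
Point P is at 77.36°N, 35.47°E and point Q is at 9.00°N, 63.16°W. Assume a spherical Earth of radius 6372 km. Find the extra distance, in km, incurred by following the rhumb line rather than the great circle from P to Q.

701 km

Great circle: cos σ = sin φ₁ sin φ₂ + cos φ₁ cos φ₂ cos Δλ,  σ = 1.4503 rad → d_gc = 9241.3 km
Rhumb line: Δψ = -2.0427, q = Δφ/Δψ = 0.5841, d_rh = R√(Δφ²+q²Δλ²) = 9942.0 km
Excess = 9942.0 − 9241.3 = 700.7 ≈ 701 km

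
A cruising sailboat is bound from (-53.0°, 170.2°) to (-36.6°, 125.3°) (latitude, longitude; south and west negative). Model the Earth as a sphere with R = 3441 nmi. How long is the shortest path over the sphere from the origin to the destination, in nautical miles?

2107 nmi

cos σ = sin φ₁ sin φ₂ + cos φ₁ cos φ₂ cos Δλ
      = sin(-53.00°)sin(-36.60°) + cos(-53.00°)cos(-36.60°)cos(-44.90°) = 0.8184
σ = 35.075° → d = Rσ = 3441·0.61218 = 2107 nmi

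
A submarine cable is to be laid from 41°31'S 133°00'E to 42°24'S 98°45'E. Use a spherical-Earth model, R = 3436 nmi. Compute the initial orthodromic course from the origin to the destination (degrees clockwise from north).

θ = atan2( sin Δλ·cos φ₂ ,  cos φ₁ sin φ₂ − sin φ₁ cos φ₂ cos Δλ )
  = atan2(-0.4156, -0.1003) = 256.43°

256.4°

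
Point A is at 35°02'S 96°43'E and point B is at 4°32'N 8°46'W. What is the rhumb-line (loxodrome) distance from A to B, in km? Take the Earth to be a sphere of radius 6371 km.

Δψ = ln[tan(π/4+φ₂/2)/tan(π/4+φ₁/2)] = +0.7328;  Δφ = +0.6906 rad,  Δλ = -1.8410 rad
q = Δφ/Δψ = 0.9424
d = R·√(Δφ² + q²Δλ²) = 6371·1.86743 = 11897 km

11897 km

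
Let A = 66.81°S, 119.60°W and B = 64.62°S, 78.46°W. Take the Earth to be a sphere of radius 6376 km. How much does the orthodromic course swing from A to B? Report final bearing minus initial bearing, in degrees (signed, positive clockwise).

-37.8°

Initial bearing θ₁ = atan2(sin Δλ cos φ₂, cos φ₁ sin φ₂ − sin φ₁ cos φ₂ cos Δλ) = 101.83°
Final bearing θ₂ = (initial bearing from the destination back to the start) + 180° = 64.05°
Δθ = θ₂ − θ₁ = -37.8°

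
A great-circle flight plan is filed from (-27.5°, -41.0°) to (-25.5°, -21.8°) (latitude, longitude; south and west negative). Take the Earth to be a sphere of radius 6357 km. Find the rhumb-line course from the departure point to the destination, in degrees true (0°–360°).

Δψ = ln[tan(π/4+φ₂/2)/tan(π/4+φ₁/2)] = +0.0390
Δλ = +0.3351 rad (taken the short way round)
course = atan2(Δλ, Δψ) = 83.36°

83.4°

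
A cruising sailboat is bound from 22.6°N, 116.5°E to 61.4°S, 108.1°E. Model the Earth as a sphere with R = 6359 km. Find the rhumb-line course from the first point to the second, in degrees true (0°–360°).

Meridional parts: M(φ₁)=+0.4051, M(φ₂)=-1.3669 → ΔM = -1.7720;  Δλ = -0.1466 rad
tan C = Δλ / ΔM = +0.0827 → C = 184.73°

184.7°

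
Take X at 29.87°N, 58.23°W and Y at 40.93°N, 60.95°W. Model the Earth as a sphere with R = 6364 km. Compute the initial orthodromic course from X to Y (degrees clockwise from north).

349.4°

θ = atan2( sin Δλ·cos φ₂ ,  cos φ₁ sin φ₂ − sin φ₁ cos φ₂ cos Δλ )
  = atan2(-0.0359, +0.1923) = 349.44°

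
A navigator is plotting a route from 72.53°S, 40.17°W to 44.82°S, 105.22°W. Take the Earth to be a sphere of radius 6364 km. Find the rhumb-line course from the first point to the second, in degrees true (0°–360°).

Meridional parts: M(φ₁)=-1.8731, M(φ₂)=-0.8769 → ΔM = +0.9962;  Δλ = -1.1353 rad
tan C = Δλ / ΔM = -1.1397 → C = 311.26°

311.3°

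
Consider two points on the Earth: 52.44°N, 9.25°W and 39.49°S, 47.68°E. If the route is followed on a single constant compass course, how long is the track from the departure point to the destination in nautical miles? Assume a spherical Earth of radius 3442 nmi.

Rhumb course C = atan2(Δλ, Δψ) with Δψ = ln[tan(π/4+φ₂/2)/tan(π/4+φ₁/2)] = -1.8300, Δλ = +0.9936 → C = 151.50°
d = R·|Δφ| / |cos C| = 3442·1.60448 / 0.87882 = 6284 nmi

6284 nmi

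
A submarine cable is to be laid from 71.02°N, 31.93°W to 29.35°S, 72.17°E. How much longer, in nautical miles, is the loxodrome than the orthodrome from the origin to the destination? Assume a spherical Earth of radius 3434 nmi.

312 nmi

Great circle: cos σ = sin φ₁ sin φ₂ + cos φ₁ cos φ₂ cos Δλ,  σ = 2.1324 rad → d_gc = 7322.7 nmi
Rhumb line: Δψ = -2.3250, q = Δφ/Δψ = 0.7534, d_rh = R√(Δφ²+q²Δλ²) = 7634.5 nmi
Excess = 7634.5 − 7322.7 = 311.8 ≈ 312 nmi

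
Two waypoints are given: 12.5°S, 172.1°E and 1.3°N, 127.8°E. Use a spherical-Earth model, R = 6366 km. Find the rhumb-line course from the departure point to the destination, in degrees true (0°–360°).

287.4°

Δψ = ln[tan(π/4+φ₂/2)/tan(π/4+φ₁/2)] = +0.2426
Δλ = -0.7732 rad (taken the short way round)
course = atan2(Δλ, Δψ) = 287.42°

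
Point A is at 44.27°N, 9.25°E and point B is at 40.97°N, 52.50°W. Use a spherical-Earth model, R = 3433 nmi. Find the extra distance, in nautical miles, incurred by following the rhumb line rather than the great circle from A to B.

64 nmi

Great circle: cos σ = sin φ₁ sin φ₂ + cos φ₁ cos φ₂ cos Δλ,  σ = 0.7762 rad → d_gc = 2664.7 nmi
Rhumb line: Δψ = -0.0783, q = Δφ/Δψ = 0.7356, d_rh = R√(Δφ²+q²Δλ²) = 2728.8 nmi
Excess = 2728.8 − 2664.7 = 64.1 ≈ 64 nmi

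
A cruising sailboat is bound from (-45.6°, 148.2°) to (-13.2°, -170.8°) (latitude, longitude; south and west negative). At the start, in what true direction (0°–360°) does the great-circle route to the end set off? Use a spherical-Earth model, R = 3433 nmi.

60.2°

N = sin Δλ·cos φ₂ = +0.6387;  D = cos φ₁ sin φ₂ − sin φ₁ cos φ₂ cos Δλ = +0.3652
initial course = atan2(N, D) = 60.24°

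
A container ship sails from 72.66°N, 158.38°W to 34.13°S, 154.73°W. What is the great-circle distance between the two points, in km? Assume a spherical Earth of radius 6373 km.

cos σ = sin φ₁ sin φ₂ + cos φ₁ cos φ₂ cos Δλ
      = sin(72.66°)sin(-34.13°) + cos(72.66°)cos(-34.13°)cos(3.65°) = -0.2894
σ = 106.820° → d = Rσ = 6373·1.86436 = 11882 km

11882 km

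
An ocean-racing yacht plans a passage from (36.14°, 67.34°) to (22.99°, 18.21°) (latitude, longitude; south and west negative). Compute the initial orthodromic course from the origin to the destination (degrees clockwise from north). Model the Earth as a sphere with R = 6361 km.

θ = atan2( sin Δλ·cos φ₂ ,  cos φ₁ sin φ₂ − sin φ₁ cos φ₂ cos Δλ )
  = atan2(-0.6961, -0.0398) = 266.72°

266.7°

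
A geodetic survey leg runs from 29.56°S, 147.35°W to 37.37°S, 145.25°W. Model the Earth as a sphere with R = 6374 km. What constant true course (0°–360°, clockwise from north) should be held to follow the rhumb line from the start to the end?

167.4°

Meridional parts: M(φ₁)=-0.5405, M(φ₂)=-0.7041 → ΔM = -0.1636;  Δλ = +0.0367 rad
tan C = Δλ / ΔM = -0.2240 → C = 167.37°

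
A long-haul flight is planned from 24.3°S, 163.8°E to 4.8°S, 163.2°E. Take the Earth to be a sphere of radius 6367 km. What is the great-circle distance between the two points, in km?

2168 km

cos σ = sin φ₁ sin φ₂ + cos φ₁ cos φ₂ cos Δλ
      = sin(-24.30°)sin(-4.80°) + cos(-24.30°)cos(-4.80°)cos(-0.60°) = 0.9426
σ = 19.509° → d = Rσ = 6367·0.34049 = 2168 km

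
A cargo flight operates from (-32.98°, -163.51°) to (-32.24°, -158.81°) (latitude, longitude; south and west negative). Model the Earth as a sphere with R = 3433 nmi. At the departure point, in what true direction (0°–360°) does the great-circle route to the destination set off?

80.7°

θ = atan2( sin Δλ·cos φ₂ ,  cos φ₁ sin φ₂ − sin φ₁ cos φ₂ cos Δλ )
  = atan2(+0.0693, +0.0114) = 80.69°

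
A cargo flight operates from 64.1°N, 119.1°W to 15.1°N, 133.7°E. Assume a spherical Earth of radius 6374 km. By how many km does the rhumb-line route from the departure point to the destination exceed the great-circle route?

766 km

Great circle: cos σ = sin φ₁ sin φ₂ + cos φ₁ cos φ₂ cos Δλ,  σ = 1.4609 rad → d_gc = 9312.0 km
Rhumb line: Δψ = -1.2032, q = Δφ/Δψ = 0.7108, d_rh = R√(Δφ²+q²Δλ²) = 10077.8 km
Excess = 10077.8 − 9312.0 = 765.8 ≈ 766 km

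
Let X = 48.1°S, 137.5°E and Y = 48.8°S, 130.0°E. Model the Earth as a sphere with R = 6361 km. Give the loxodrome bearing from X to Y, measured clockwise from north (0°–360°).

262.0°

Δψ = ln[tan(π/4+φ₂/2)/tan(π/4+φ₁/2)] = -0.0184
Δλ = -0.1309 rad (taken the short way round)
course = atan2(Δλ, Δψ) = 261.99°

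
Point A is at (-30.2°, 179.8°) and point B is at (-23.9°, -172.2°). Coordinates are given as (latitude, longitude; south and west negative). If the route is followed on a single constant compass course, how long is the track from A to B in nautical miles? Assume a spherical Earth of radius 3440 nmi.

Δψ = ln[tan(π/4+φ₂/2)/tan(π/4+φ₁/2)] = +0.1236;  Δφ = +0.1100 rad,  Δλ = +0.1396 rad
q = Δφ/Δψ = 0.8899
d = R·√(Δφ² + q²Δλ²) = 3440·0.16592 = 571 nmi

571 nmi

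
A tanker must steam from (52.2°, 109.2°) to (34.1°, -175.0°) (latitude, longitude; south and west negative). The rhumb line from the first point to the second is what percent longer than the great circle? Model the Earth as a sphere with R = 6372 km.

Great circle: σ = 0.9673 rad → d_gc = Rσ = 6163.9 km
Rhumb: Δφ = -0.3159, Δλ = +1.3230, Δψ = -0.4381, q = Δφ/Δψ = 0.7211 → d_rh = R√(Δφ²+q²Δλ²) = 6403.5 km
Excess = (6403.5 − 6163.9) / 6163.9 = 239.6 / 6163.9 = 3.89% ≈ 3.9%

3.9%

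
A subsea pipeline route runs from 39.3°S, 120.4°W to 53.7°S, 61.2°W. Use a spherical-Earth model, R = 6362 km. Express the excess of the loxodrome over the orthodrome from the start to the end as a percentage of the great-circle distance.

2.5%

Great circle: σ = 0.7302 rad → d_gc = Rσ = 4645.6 km
Rhumb: Δφ = -0.2513, Δλ = +1.0332, Δψ = -0.3683, q = Δφ/Δψ = 0.6825 → d_rh = R√(Δφ²+q²Δλ²) = 4762.6 km
Excess = (4762.6 − 4645.6) / 4645.6 = 117.0 / 4645.6 = 2.52% ≈ 2.5%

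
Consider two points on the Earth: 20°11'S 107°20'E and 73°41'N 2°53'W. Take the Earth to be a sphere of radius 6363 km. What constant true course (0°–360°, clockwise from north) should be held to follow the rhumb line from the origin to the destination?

Meridional parts: M(φ₁)=-0.3598, M(φ₂)=+1.9424 → ΔM = +2.3022;  Δλ = -1.9236 rad
tan C = Δλ / ΔM = -0.8356 → C = 320.12°

320.1°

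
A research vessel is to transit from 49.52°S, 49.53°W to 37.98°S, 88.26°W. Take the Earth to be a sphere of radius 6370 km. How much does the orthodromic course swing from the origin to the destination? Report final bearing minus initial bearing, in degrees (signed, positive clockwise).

+27.5°

Initial bearing θ₁ = atan2(sin Δλ cos φ₂, cos φ₁ sin φ₂ − sin φ₁ cos φ₂ cos Δλ) = 277.88°
Final bearing θ₂ = (initial bearing from the destination back to the start) + 180° = 305.33°
Δθ = θ₂ − θ₁ = +27.5°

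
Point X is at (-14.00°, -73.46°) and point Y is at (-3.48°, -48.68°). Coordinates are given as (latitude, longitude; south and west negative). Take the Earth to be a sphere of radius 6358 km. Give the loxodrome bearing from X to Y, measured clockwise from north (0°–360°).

Δψ = ln[tan(π/4+φ₂/2)/tan(π/4+φ₁/2)] = +0.1860
Δλ = +0.4325 rad (taken the short way round)
course = atan2(Δλ, Δψ) = 66.72°

66.7°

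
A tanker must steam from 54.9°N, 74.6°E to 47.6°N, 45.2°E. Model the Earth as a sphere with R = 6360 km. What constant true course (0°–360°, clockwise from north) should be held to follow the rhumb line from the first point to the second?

Δψ = ln[tan(π/4+φ₂/2)/tan(π/4+φ₁/2)] = -0.2041
Δλ = -0.5131 rad (taken the short way round)
course = atan2(Δλ, Δψ) = 248.31°

248.3°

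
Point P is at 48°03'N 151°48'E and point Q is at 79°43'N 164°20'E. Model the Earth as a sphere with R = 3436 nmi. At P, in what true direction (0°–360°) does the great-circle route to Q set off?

4.2°

θ = atan2( sin Δλ·cos φ₂ ,  cos φ₁ sin φ₂ − sin φ₁ cos φ₂ cos Δλ )
  = atan2(+0.0387, +0.5281) = 4.20°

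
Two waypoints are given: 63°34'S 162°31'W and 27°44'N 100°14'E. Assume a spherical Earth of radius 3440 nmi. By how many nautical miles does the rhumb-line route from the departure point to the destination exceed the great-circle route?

190 nmi

Great circle: cos σ = sin φ₁ sin φ₂ + cos φ₁ cos φ₂ cos Δλ,  σ = 2.0560 rad → d_gc = 7072.8 nmi
Rhumb line: Δψ = +1.9529, q = Δφ/Δψ = 0.8160, d_rh = R√(Δφ²+q²Δλ²) = 7262.6 nmi
Excess = 7262.6 − 7072.8 = 189.8 ≈ 190 nmi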